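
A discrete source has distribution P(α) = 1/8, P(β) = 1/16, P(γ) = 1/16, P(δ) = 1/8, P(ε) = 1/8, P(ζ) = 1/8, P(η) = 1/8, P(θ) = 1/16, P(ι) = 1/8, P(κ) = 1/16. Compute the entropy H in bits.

3.25 bits

Each probability is a power of 1/2, so log₂(1/p) is an integer.
H = Σ p·log₂(1/p) = 1/8·3 + 1/16·4 + 1/16·4 + 1/8·3 + 1/8·3 + 1/8·3 + 1/8·3 + 1/16·4 + 1/8·3 + 1/16·4 = 3.25 bits.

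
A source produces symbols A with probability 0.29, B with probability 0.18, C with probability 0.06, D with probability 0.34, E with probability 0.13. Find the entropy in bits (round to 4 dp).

2.1186 bits

H = −Σ pᵢ log₂ pᵢ.
−0.29·log₂(0.29) = 0.5179
−0.18·log₂(0.18) = 0.4453
−0.06·log₂(0.06) = 0.2435
−0.34·log₂(0.34) = 0.5292
−0.13·log₂(0.13) = 0.3826
Sum ≈ 2.1186 → 2.1186 bits.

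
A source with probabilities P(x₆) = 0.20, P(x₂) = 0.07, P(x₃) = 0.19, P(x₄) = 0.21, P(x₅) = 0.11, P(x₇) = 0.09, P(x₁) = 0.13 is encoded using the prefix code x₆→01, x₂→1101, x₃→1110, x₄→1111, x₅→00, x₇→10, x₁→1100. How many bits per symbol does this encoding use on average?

L̄ = Σ pᵢ·ℓᵢ = 0.20·2 + 0.07·4 + 0.19·4 + 0.21·4 + 0.11·2 + 0.09·2 + 0.13·4 = 3.2 bits/symbol.

3.2 bits/symbol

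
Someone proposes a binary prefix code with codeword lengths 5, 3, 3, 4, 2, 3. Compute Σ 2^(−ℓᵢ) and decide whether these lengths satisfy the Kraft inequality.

0.71875; yes

With common denominator 2^5 = 32: Σ 2^(−ℓᵢ) = 1/32 + 4/32 + 4/32 + 2/32 + 8/32 + 4/32 = 23/32 = 0.71875.
Kraft's inequality requires Σ ≤ 1; here Σ = 0.71875 ≤ 1, so such a prefix code exists.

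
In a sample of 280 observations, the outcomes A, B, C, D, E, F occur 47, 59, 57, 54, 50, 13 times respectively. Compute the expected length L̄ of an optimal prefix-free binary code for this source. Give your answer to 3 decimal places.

2.586 bits/symbol

Probabilities are the counts divided by 280.
Repeatedly combine the two least-probable nodes; the expected code length is the sum of the merged weights.
merge 13/280 + 47/280 → 3/14
merge 5/28 + 27/140 → 13/35
merge 57/280 + 59/280 → 29/70
merge 3/14 + 13/35 → 41/70
merge 29/70 + 41/70 → 1
L = 3/14 + 13/35 + 29/70 + 41/70 + 1 = 181/70 ≈ 2.586 bits/symbol.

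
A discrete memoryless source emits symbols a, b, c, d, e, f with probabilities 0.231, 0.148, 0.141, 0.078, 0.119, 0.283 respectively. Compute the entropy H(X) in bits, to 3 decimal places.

H = −Σ pᵢ log₂ pᵢ.
−0.231·log₂(0.231) = 0.4883
−0.148·log₂(0.148) = 0.4079
−0.141·log₂(0.141) = 0.3985
−0.078·log₂(0.078) = 0.2871
−0.119·log₂(0.119) = 0.3654
−0.283·log₂(0.283) = 0.5154
Sum ≈ 2.4627 → 2.463 bits.

2.463 bits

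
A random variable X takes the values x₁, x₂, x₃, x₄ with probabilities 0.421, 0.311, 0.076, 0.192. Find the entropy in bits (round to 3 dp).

H = −Σ pᵢ log₂ pᵢ.
−0.421·log₂(0.421) = 0.5255
−0.311·log₂(0.311) = 0.5240
−0.076·log₂(0.076) = 0.2826
−0.192·log₂(0.192) = 0.4571
Sum ≈ 1.7892 → 1.789 bits.

1.789 bits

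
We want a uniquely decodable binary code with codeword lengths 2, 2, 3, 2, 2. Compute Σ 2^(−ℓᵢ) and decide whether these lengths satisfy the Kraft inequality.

1.125; no

With common denominator 2^3 = 8: Σ 2^(−ℓᵢ) = 2/8 + 2/8 + 1/8 + 2/8 + 2/8 = 9/8 = 1.125.
Kraft's inequality requires Σ ≤ 1; here Σ = 1.125 > 1, so no such prefix code exists.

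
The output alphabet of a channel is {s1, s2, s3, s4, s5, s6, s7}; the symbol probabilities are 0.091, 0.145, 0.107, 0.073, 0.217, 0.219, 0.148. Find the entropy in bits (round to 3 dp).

2.705 bits

H = −Σ pᵢ log₂ pᵢ.
−0.091·log₂(0.091) = 0.3147
−0.145·log₂(0.145) = 0.4040
−0.107·log₂(0.107) = 0.3450
−0.073·log₂(0.073) = 0.2756
−0.217·log₂(0.217) = 0.4783
−0.219·log₂(0.219) = 0.4798
−0.148·log₂(0.148) = 0.4079
Sum ≈ 2.7054 → 2.705 bits.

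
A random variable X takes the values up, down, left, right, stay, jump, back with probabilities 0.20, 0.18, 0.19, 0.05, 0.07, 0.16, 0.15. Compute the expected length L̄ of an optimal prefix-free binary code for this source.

Repeatedly combine the two least-probable nodes; the expected code length is the sum of the merged weights.
merge 1/20 + 7/100 → 3/25
merge 3/25 + 3/20 → 27/100
merge 4/25 + 9/50 → 17/50
merge 19/100 + 1/5 → 39/100
merge 27/100 + 17/50 → 61/100
merge 39/100 + 61/100 → 1
L = 3/25 + 27/100 + 17/50 + 39/100 + 61/100 + 1 = 273/100 = 2.73 bits/symbol.

2.73 bits/symbol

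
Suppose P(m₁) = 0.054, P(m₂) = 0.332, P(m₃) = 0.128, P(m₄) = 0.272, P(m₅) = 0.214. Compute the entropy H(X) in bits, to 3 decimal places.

H = −Σ pᵢ log₂ pᵢ.
−0.054·log₂(0.054) = 0.2274
−0.332·log₂(0.332) = 0.5281
−0.128·log₂(0.128) = 0.3796
−0.272·log₂(0.272) = 0.5109
−0.214·log₂(0.214) = 0.4760
Sum ≈ 2.1220 → 2.122 bits.

2.122 bits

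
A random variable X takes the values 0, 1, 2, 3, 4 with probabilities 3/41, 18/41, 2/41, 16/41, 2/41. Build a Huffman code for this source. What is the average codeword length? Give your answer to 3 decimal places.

Repeatedly combine the two least-probable nodes; the expected code length is the sum of the merged weights.
merge 2/41 + 2/41 → 4/41
merge 3/41 + 4/41 → 7/41
merge 7/41 + 16/41 → 23/41
merge 18/41 + 23/41 → 1
L = 4/41 + 7/41 + 23/41 + 1 = 75/41 ≈ 1.829 bits/symbol.

1.829 bits/symbol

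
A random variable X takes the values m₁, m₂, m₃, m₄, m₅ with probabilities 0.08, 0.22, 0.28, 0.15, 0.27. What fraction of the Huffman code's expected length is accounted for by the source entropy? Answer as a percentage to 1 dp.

Entropy H = −Σ p log₂ p ≈ 2.2069 bits.
Huffman merges: 2/25+3/20→23/100; 11/50+23/100→9/20; 27/100+7/25→11/20; 9/20+11/20→1. L = 223/100 ≈ 2.2300.
Efficiency = H/L = 2.2069/2.2300 = 99.0%.

99.0%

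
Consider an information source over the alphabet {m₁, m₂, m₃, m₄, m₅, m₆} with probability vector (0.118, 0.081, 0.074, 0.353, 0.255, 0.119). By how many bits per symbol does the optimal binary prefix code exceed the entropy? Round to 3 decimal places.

Entropy H = −Σ p log₂ p ≈ 2.3339 bits.
Huffman merges: 37/500+81/1000→31/200; 59/500+119/1000→237/1000; 31/200+237/1000→49/125; 51/200+353/1000→76/125; 49/125+76/125→1. L = 299/125 ≈ 2.3920.
L − H = 2.3920 − 2.3339 = 0.058 bits.

0.058 bits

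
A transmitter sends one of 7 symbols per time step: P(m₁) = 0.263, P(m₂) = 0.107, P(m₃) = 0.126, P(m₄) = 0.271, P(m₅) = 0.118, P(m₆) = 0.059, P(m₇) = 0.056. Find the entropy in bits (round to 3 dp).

H = −Σ pᵢ log₂ pᵢ.
−0.263·log₂(0.263) = 0.5068
−0.107·log₂(0.107) = 0.3450
−0.126·log₂(0.126) = 0.3766
−0.271·log₂(0.271) = 0.5105
−0.118·log₂(0.118) = 0.3638
−0.059·log₂(0.059) = 0.2409
−0.056·log₂(0.056) = 0.2329
Sum ≈ 2.5764 → 2.576 bits.

2.576 bits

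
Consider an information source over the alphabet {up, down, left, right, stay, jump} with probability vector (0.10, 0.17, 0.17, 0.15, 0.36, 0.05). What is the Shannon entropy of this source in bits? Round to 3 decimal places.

H = −Σ pᵢ log₂ pᵢ.
−0.10·log₂(0.10) = 0.3322
−0.17·log₂(0.17) = 0.4346
−0.17·log₂(0.17) = 0.4346
−0.15·log₂(0.15) = 0.4105
−0.36·log₂(0.36) = 0.5306
−0.05·log₂(0.05) = 0.2161
Sum ≈ 2.3586 → 2.359 bits.

2.359 bits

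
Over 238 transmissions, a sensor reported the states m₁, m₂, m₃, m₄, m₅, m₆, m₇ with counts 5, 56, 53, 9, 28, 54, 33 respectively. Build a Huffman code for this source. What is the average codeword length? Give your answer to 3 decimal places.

Probabilities are the counts divided by 238.
Repeatedly combine the two least-probable nodes; the expected code length is the sum of the merged weights.
merge 5/238 + 9/238 → 1/17
merge 1/17 + 2/17 → 3/17
merge 33/238 + 3/17 → 75/238
merge 53/238 + 27/119 → 107/238
merge 4/17 + 75/238 → 131/238
merge 107/238 + 131/238 → 1
L = 1/17 + 3/17 + 75/238 + 107/238 + 131/238 + 1 = 607/238 ≈ 2.550 bits/symbol.

2.550 bits/symbol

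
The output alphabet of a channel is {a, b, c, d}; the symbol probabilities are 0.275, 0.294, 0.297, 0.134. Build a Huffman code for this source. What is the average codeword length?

Repeatedly combine the two least-probable nodes; the expected code length is the sum of the merged weights.
merge 67/500 + 11/40 → 409/1000
merge 147/500 + 297/1000 → 591/1000
merge 409/1000 + 591/1000 → 1
L = 409/1000 + 591/1000 + 1 = 2 bits/symbol.

2 bits/symbol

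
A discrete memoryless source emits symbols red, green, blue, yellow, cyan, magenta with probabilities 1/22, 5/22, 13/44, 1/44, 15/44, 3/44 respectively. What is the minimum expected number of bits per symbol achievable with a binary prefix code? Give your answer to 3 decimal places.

Repeatedly combine the two least-probable nodes; the expected code length is the sum of the merged weights.
merge 1/44 + 1/22 → 3/44
merge 3/44 + 3/44 → 3/22
merge 3/22 + 5/22 → 4/11
merge 13/44 + 15/44 → 7/11
merge 4/11 + 7/11 → 1
L = 3/44 + 3/22 + 4/11 + 7/11 + 1 = 97/44 ≈ 2.205 bits/symbol.

2.205 bits/symbol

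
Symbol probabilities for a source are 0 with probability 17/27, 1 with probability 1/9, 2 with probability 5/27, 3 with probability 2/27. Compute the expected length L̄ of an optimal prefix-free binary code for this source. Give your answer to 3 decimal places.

Repeatedly combine the two least-probable nodes; the expected code length is the sum of the merged weights.
merge 2/27 + 1/9 → 5/27
merge 5/27 + 5/27 → 10/27
merge 10/27 + 17/27 → 1
L = 5/27 + 10/27 + 1 = 14/9 ≈ 1.556 bits/symbol.

1.556 bits/symbol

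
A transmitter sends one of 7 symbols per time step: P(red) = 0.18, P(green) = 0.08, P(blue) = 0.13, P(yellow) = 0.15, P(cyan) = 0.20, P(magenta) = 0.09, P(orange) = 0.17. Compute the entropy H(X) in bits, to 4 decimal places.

2.7416 bits

H = −Σ pᵢ log₂ pᵢ.
−0.18·log₂(0.18) = 0.4453
−0.08·log₂(0.08) = 0.2915
−0.13·log₂(0.13) = 0.3826
−0.15·log₂(0.15) = 0.4105
−0.20·log₂(0.20) = 0.4644
−0.09·log₂(0.09) = 0.3127
−0.17·log₂(0.17) = 0.4346
Sum ≈ 2.7416 → 2.7416 bits.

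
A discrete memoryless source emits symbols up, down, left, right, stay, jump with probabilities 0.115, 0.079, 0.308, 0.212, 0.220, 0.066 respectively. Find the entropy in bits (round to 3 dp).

H = −Σ pᵢ log₂ pᵢ.
−0.115·log₂(0.115) = 0.3588
−0.079·log₂(0.079) = 0.2893
−0.308·log₂(0.308) = 0.5233
−0.212·log₂(0.212) = 0.4744
−0.220·log₂(0.220) = 0.4806
−0.066·log₂(0.066) = 0.2588
Sum ≈ 2.3852 → 2.385 bits.

2.385 bits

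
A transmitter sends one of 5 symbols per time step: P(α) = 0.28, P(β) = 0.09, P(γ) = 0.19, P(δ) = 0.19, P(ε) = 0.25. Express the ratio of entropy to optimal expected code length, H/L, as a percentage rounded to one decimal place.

98.1%

Entropy H = −Σ p log₂ p ≈ 2.2373 bits.
Huffman merges: 9/100+19/100→7/25; 19/100+1/4→11/25; 7/25+7/25→14/25; 11/25+14/25→1. L = 57/25 ≈ 2.2800.
Efficiency = H/L = 2.2373/2.2800 = 98.1%.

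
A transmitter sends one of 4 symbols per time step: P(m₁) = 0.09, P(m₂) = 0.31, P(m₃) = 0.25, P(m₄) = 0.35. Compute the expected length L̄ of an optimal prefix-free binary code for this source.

Repeatedly combine the two least-probable nodes; the expected code length is the sum of the merged weights.
merge 9/100 + 1/4 → 17/50
merge 31/100 + 17/50 → 13/20
merge 7/20 + 13/20 → 1
L = 17/50 + 13/20 + 1 = 199/100 = 1.99 bits/symbol.

1.99 bits/symbol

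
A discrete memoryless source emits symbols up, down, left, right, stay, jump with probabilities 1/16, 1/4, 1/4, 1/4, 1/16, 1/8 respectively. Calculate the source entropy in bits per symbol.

Each probability is a power of 1/2, so log₂(1/p) is an integer.
H = Σ p·log₂(1/p) = 1/16·4 + 1/4·2 + 1/4·2 + 1/4·2 + 1/16·4 + 1/8·3 = 2.375 bits.

2.375 bits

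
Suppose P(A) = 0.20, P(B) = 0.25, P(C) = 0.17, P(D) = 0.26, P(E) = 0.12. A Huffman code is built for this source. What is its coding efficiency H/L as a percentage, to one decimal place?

Entropy H = −Σ p log₂ p ≈ 2.2713 bits.
Huffman merges: 3/25+17/100→29/100; 1/5+1/4→9/20; 13/50+29/100→11/20; 9/20+11/20→1. L = 229/100 ≈ 2.2900.
Efficiency = H/L = 2.2713/2.2900 = 99.2%.

99.2%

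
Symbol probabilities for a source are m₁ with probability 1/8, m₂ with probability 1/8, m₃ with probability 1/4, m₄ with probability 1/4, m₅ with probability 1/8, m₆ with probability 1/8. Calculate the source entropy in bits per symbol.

2.5 bits

Each probability is a power of 1/2, so log₂(1/p) is an integer.
H = Σ p·log₂(1/p) = 1/8·3 + 1/8·3 + 1/4·2 + 1/4·2 + 1/8·3 + 1/8·3 = 2.5 bits.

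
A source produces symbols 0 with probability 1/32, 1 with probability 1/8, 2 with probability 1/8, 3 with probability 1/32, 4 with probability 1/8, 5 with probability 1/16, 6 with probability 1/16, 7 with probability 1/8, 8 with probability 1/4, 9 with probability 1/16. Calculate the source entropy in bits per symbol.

Each probability is a power of 1/2, so log₂(1/p) is an integer.
H = Σ p·log₂(1/p) = 1/32·5 + 1/8·3 + 1/8·3 + 1/32·5 + 1/8·3 + 1/16·4 + 1/16·4 + 1/8·3 + 1/4·2 + 1/16·4 = 3.0625 bits.

3.0625 bits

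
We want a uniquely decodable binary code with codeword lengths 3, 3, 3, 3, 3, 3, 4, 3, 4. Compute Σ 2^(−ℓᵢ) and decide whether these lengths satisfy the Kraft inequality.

1; yes

With common denominator 2^4 = 16: Σ 2^(−ℓᵢ) = 2/16 + 2/16 + 2/16 + 2/16 + 2/16 + 2/16 + 1/16 + 2/16 + 1/16 = 16/16 = 1.
Kraft's inequality requires Σ ≤ 1; here Σ = 1 ≤ 1, so such a prefix code exists.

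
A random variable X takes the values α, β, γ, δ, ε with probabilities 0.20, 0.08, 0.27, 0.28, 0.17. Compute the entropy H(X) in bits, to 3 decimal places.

H = −Σ pᵢ log₂ pᵢ.
−0.20·log₂(0.20) = 0.4644
−0.08·log₂(0.08) = 0.2915
−0.27·log₂(0.27) = 0.5100
−0.28·log₂(0.28) = 0.5142
−0.17·log₂(0.17) = 0.4346
Sum ≈ 2.2147 → 2.215 bits.

2.215 bits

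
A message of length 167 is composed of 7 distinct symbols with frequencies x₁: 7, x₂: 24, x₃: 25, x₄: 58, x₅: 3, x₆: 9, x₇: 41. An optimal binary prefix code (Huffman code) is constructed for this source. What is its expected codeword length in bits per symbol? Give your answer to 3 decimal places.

2.431 bits/symbol

Probabilities are the counts divided by 167.
Repeatedly combine the two least-probable nodes; the expected code length is the sum of the merged weights.
merge 3/167 + 7/167 → 10/167
merge 9/167 + 10/167 → 19/167
merge 19/167 + 24/167 → 43/167
merge 25/167 + 41/167 → 66/167
merge 43/167 + 58/167 → 101/167
merge 66/167 + 101/167 → 1
L = 10/167 + 19/167 + 43/167 + 66/167 + 101/167 + 1 = 406/167 ≈ 2.431 bits/symbol.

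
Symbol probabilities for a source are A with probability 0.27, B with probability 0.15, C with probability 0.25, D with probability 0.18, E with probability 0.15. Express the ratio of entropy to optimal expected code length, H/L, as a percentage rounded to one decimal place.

99.0%

Entropy H = −Σ p log₂ p ≈ 2.2764 bits.
Huffman merges: 3/20+3/20→3/10; 9/50+1/4→43/100; 27/100+3/10→57/100; 43/100+57/100→1. L = 23/10 ≈ 2.3000.
Efficiency = H/L = 2.2764/2.3000 = 99.0%.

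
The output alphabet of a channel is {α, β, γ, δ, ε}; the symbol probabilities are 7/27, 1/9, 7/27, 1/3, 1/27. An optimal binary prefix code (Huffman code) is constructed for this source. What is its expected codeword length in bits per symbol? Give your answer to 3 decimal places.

Repeatedly combine the two least-probable nodes; the expected code length is the sum of the merged weights.
merge 1/27 + 1/9 → 4/27
merge 4/27 + 7/27 → 11/27
merge 7/27 + 1/3 → 16/27
merge 11/27 + 16/27 → 1
L = 4/27 + 11/27 + 16/27 + 1 = 58/27 ≈ 2.148 bits/symbol.

2.148 bits/symbol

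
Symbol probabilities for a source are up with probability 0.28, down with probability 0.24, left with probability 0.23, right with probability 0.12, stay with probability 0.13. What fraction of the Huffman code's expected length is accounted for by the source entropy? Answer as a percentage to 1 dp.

Entropy H = −Σ p log₂ p ≈ 2.2457 bits.
Huffman merges: 3/25+13/100→1/4; 23/100+6/25→47/100; 1/4+7/25→53/100; 47/100+53/100→1. L = 9/4 ≈ 2.2500.
Efficiency = H/L = 2.2457/2.2500 = 99.8%.

99.8%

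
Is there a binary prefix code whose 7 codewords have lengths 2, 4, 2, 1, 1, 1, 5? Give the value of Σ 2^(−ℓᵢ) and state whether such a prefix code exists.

With common denominator 2^5 = 32: Σ 2^(−ℓᵢ) = 8/32 + 2/32 + 8/32 + 16/32 + 16/32 + 16/32 + 1/32 = 67/32 = 2.09375.
Kraft's inequality requires Σ ≤ 1; here Σ = 2.09375 > 1, so no such prefix code exists.

2.09375; no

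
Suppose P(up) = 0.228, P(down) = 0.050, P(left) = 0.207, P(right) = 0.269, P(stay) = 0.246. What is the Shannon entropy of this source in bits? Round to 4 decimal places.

H = −Σ pᵢ log₂ pᵢ.
−0.228·log₂(0.228) = 0.4863
−0.050·log₂(0.050) = 0.2161
−0.207·log₂(0.207) = 0.4704
−0.269·log₂(0.269) = 0.5096
−0.246·log₂(0.246) = 0.4977
Sum ≈ 2.1801 → 2.1801 bits.

2.1801 bits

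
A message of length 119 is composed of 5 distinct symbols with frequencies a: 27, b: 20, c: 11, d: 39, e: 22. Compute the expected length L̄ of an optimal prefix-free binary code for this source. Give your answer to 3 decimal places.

2.261 bits/symbol

Probabilities are the counts divided by 119.
Repeatedly combine the two least-probable nodes; the expected code length is the sum of the merged weights.
merge 11/119 + 20/119 → 31/119
merge 22/119 + 27/119 → 7/17
merge 31/119 + 39/119 → 10/17
merge 7/17 + 10/17 → 1
L = 31/119 + 7/17 + 10/17 + 1 = 269/119 ≈ 2.261 bits/symbol.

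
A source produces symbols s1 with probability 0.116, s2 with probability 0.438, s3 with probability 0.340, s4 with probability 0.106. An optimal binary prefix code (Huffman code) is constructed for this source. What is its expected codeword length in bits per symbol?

1.784 bits/symbol

Repeatedly combine the two least-probable nodes; the expected code length is the sum of the merged weights.
merge 53/500 + 29/250 → 111/500
merge 111/500 + 17/50 → 281/500
merge 219/500 + 281/500 → 1
L = 111/500 + 281/500 + 1 = 223/125 = 1.784 bits/symbol.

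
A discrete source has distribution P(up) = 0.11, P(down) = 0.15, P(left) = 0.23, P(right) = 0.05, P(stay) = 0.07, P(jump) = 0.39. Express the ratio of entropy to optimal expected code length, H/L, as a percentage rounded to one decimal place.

96.7%

Entropy H = −Σ p log₂ p ≈ 2.2629 bits.
Huffman merges: 1/20+7/100→3/25; 11/100+3/25→23/100; 3/20+23/100→19/50; 23/100+19/50→61/100; 39/100+61/100→1. L = 117/50 ≈ 2.3400.
Efficiency = H/L = 2.2629/2.3400 = 96.7%.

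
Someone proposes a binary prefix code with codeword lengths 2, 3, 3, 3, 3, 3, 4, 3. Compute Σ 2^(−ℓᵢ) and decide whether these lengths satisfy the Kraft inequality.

1.0625; no

With common denominator 2^4 = 16: Σ 2^(−ℓᵢ) = 4/16 + 2/16 + 2/16 + 2/16 + 2/16 + 2/16 + 1/16 + 2/16 = 17/16 = 1.0625.
Kraft's inequality requires Σ ≤ 1; here Σ = 1.0625 > 1, so no such prefix code exists.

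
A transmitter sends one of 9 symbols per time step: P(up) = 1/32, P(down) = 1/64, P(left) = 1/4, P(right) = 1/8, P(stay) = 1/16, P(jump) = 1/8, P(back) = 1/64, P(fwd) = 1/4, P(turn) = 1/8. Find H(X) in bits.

2.71875 bits

Each probability is a power of 1/2, so log₂(1/p) is an integer.
H = Σ p·log₂(1/p) = 1/32·5 + 1/64·6 + 1/4·2 + 1/8·3 + 1/16·4 + 1/8·3 + 1/64·6 + 1/4·2 + 1/8·3 = 2.71875 bits.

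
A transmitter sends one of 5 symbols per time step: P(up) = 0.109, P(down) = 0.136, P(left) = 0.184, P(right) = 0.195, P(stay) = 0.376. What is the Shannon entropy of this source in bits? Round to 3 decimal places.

2.180 bits

H = −Σ pᵢ log₂ pᵢ.
−0.109·log₂(0.109) = 0.3485
−0.136·log₂(0.136) = 0.3915
−0.184·log₂(0.184) = 0.4494
−0.195·log₂(0.195) = 0.4599
−0.376·log₂(0.376) = 0.5306
Sum ≈ 2.1799 → 2.180 bits.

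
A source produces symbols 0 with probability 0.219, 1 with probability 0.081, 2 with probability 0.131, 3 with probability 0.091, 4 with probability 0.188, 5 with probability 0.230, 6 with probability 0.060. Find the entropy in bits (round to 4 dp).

2.6569 bits

H = −Σ pᵢ log₂ pᵢ.
−0.219·log₂(0.219) = 0.4798
−0.081·log₂(0.081) = 0.2937
−0.131·log₂(0.131) = 0.3841
−0.091·log₂(0.091) = 0.3147
−0.188·log₂(0.188) = 0.4533
−0.230·log₂(0.230) = 0.4877
−0.060·log₂(0.060) = 0.2435
Sum ≈ 2.6569 → 2.6569 bits.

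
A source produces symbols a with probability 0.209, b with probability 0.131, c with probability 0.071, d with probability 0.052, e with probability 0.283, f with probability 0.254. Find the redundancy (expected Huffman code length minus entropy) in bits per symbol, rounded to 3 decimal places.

Entropy H = −Σ p log₂ p ≈ 2.3664 bits.
Huffman merges: 13/250+71/1000→123/1000; 123/1000+131/1000→127/500; 209/1000+127/500→463/1000; 127/500+283/1000→537/1000; 463/1000+537/1000→1. L = 2377/1000 ≈ 2.3770.
L − H = 2.3770 − 2.3664 = 0.011 bits.

0.011 bits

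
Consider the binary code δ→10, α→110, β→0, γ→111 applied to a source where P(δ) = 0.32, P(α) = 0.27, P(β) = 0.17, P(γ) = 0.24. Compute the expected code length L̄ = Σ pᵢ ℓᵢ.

L̄ = Σ pᵢ·ℓᵢ = 0.32·2 + 0.27·3 + 0.17·1 + 0.24·3 = 2.34 bits/symbol.

2.34 bits/symbol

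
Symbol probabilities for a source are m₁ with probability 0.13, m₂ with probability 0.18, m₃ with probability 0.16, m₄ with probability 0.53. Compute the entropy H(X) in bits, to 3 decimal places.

1.736 bits

H = −Σ pᵢ log₂ pᵢ.
−0.13·log₂(0.13) = 0.3826
−0.18·log₂(0.18) = 0.4453
−0.16·log₂(0.16) = 0.4230
−0.53·log₂(0.53) = 0.4854
Sum ≈ 1.7364 → 1.736 bits.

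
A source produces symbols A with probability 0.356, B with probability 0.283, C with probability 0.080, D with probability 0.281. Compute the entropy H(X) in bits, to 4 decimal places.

1.8520 bits

H = −Σ pᵢ log₂ pᵢ.
−0.356·log₂(0.356) = 0.5305
−0.283·log₂(0.283) = 0.5154
−0.080·log₂(0.080) = 0.2915
−0.281·log₂(0.281) = 0.5146
Sum ≈ 1.8520 → 1.8520 bits.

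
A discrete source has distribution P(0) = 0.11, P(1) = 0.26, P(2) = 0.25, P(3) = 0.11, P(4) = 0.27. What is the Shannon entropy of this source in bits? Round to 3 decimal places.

2.216 bits

H = −Σ pᵢ log₂ pᵢ.
−0.11·log₂(0.11) = 0.3503
−0.26·log₂(0.26) = 0.5053
−0.25·log₂(0.25) = 0.5000
−0.11·log₂(0.11) = 0.3503
−0.27·log₂(0.27) = 0.5100
Sum ≈ 2.2159 → 2.216 bits.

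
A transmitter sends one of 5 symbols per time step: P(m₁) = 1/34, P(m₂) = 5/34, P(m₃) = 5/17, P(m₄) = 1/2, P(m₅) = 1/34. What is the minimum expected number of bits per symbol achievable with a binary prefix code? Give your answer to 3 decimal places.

1.765 bits/symbol

Repeatedly combine the two least-probable nodes; the expected code length is the sum of the merged weights.
merge 1/34 + 1/34 → 1/17
merge 1/17 + 5/34 → 7/34
merge 7/34 + 5/17 → 1/2
merge 1/2 + 1/2 → 1
L = 1/17 + 7/34 + 1/2 + 1 = 30/17 ≈ 1.765 bits/symbol.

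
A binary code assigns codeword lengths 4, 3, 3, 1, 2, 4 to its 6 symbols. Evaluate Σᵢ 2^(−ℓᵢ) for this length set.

With common denominator 2^4 = 16: Σ 2^(−ℓᵢ) = 1/16 + 2/16 + 2/16 + 8/16 + 4/16 + 1/16 = 18/16 = 1.125.

1.125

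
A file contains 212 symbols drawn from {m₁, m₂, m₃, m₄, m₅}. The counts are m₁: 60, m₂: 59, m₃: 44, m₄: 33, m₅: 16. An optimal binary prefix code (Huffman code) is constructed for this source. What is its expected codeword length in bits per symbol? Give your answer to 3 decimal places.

Probabilities are the counts divided by 212.
Repeatedly combine the two least-probable nodes; the expected code length is the sum of the merged weights.
merge 4/53 + 33/212 → 49/212
merge 11/53 + 49/212 → 93/212
merge 59/212 + 15/53 → 119/212
merge 93/212 + 119/212 → 1
L = 49/212 + 93/212 + 119/212 + 1 = 473/212 ≈ 2.231 bits/symbol.

2.231 bits/symbol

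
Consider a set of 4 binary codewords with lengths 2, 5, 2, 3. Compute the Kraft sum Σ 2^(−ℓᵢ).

0.65625

With common denominator 2^5 = 32: Σ 2^(−ℓᵢ) = 8/32 + 1/32 + 8/32 + 4/32 = 21/32 = 0.65625.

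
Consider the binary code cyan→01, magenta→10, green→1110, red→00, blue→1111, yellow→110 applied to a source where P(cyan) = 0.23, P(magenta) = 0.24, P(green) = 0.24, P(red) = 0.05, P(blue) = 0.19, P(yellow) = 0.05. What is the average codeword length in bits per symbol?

L̄ = Σ pᵢ·ℓᵢ = 0.23·2 + 0.24·2 + 0.24·4 + 0.05·2 + 0.19·4 + 0.05·3 = 2.91 bits/symbol.

2.91 bits/symbol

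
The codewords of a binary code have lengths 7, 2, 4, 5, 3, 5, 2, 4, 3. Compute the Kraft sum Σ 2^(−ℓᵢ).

With common denominator 2^7 = 128: Σ 2^(−ℓᵢ) = 1/128 + 32/128 + 8/128 + 4/128 + 16/128 + 4/128 + 32/128 + 8/128 + 16/128 = 121/128 = 0.9453125.

0.9453125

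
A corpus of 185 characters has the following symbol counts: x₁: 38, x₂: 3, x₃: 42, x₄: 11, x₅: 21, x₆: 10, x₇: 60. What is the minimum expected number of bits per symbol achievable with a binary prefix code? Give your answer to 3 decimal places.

2.443 bits/symbol

Probabilities are the counts divided by 185.
Repeatedly combine the two least-probable nodes; the expected code length is the sum of the merged weights.
merge 3/185 + 2/37 → 13/185
merge 11/185 + 13/185 → 24/185
merge 21/185 + 24/185 → 9/37
merge 38/185 + 42/185 → 16/37
merge 9/37 + 12/37 → 21/37
merge 16/37 + 21/37 → 1
L = 13/185 + 24/185 + 9/37 + 16/37 + 21/37 + 1 = 452/185 ≈ 2.443 bits/symbol.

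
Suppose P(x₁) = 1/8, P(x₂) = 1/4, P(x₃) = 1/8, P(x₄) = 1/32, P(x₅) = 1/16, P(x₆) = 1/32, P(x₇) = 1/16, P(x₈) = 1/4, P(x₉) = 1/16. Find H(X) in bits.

2.8125 bits

Each probability is a power of 1/2, so log₂(1/p) is an integer.
H = Σ p·log₂(1/p) = 1/8·3 + 1/4·2 + 1/8·3 + 1/32·5 + 1/16·4 + 1/32·5 + 1/16·4 + 1/4·2 + 1/16·4 = 2.8125 bits.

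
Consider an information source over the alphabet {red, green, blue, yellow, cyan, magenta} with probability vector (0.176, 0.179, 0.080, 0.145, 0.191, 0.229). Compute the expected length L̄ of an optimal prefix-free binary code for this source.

Repeatedly combine the two least-probable nodes; the expected code length is the sum of the merged weights.
merge 2/25 + 29/200 → 9/40
merge 22/125 + 179/1000 → 71/200
merge 191/1000 + 9/40 → 52/125
merge 229/1000 + 71/200 → 73/125
merge 52/125 + 73/125 → 1
L = 9/40 + 71/200 + 52/125 + 73/125 + 1 = 129/50 = 2.58 bits/symbol.

2.58 bits/symbol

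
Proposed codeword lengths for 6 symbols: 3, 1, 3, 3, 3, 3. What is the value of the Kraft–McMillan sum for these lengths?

With common denominator 2^3 = 8: Σ 2^(−ℓᵢ) = 1/8 + 4/8 + 1/8 + 1/8 + 1/8 + 1/8 = 9/8 = 1.125.

1.125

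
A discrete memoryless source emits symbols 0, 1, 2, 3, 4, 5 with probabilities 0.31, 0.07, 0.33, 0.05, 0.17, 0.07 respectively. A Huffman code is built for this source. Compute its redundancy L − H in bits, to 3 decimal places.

0.071 bits

Entropy H = −Σ p log₂ p ≈ 2.2394 bits.
Huffman merges: 1/20+7/100→3/25; 7/100+3/25→19/100; 17/100+19/100→9/25; 31/100+33/100→16/25; 9/25+16/25→1. L = 231/100 ≈ 2.3100.
L − H = 2.3100 − 2.2394 = 0.071 bits.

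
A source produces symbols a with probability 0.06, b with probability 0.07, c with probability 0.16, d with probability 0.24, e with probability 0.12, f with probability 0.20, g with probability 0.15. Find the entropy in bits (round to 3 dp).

H = −Σ pᵢ log₂ pᵢ.
−0.06·log₂(0.06) = 0.2435
−0.07·log₂(0.07) = 0.2686
−0.16·log₂(0.16) = 0.4230
−0.24·log₂(0.24) = 0.4941
−0.12·log₂(0.12) = 0.3671
−0.20·log₂(0.20) = 0.4644
−0.15·log₂(0.15) = 0.4105
Sum ≈ 2.6712 → 2.671 bits.

2.671 bits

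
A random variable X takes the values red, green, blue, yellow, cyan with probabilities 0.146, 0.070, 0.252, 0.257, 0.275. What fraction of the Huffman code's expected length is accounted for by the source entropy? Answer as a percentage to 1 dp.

98.9%

Entropy H = −Σ p log₂ p ≈ 2.1909 bits.
Huffman merges: 7/100+73/500→27/125; 27/125+63/250→117/250; 257/1000+11/40→133/250; 117/250+133/250→1. L = 277/125 ≈ 2.2160.
Efficiency = H/L = 2.1909/2.2160 = 98.9%.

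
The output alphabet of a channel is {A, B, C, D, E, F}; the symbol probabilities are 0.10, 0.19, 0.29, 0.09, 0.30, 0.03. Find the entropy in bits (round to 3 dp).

2.291 bits

H = −Σ pᵢ log₂ pᵢ.
−0.10·log₂(0.10) = 0.3322
−0.19·log₂(0.19) = 0.4552
−0.29·log₂(0.29) = 0.5179
−0.09·log₂(0.09) = 0.3127
−0.30·log₂(0.30) = 0.5211
−0.03·log₂(0.03) = 0.1518
Sum ≈ 2.2908 → 2.291 bits.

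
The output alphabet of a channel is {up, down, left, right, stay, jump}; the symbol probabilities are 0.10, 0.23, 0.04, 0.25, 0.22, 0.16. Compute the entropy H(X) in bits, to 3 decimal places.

H = −Σ pᵢ log₂ pᵢ.
−0.10·log₂(0.10) = 0.3322
−0.23·log₂(0.23) = 0.4877
−0.04·log₂(0.04) = 0.1858
−0.25·log₂(0.25) = 0.5000
−0.22·log₂(0.22) = 0.4806
−0.16·log₂(0.16) = 0.4230
Sum ≈ 2.4092 → 2.409 bits.

2.409 bits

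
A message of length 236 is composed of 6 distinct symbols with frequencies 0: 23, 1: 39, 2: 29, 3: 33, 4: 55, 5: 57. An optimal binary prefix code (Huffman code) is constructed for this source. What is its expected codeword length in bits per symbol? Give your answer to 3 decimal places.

2.525 bits/symbol

Probabilities are the counts divided by 236.
Repeatedly combine the two least-probable nodes; the expected code length is the sum of the merged weights.
merge 23/236 + 29/236 → 13/59
merge 33/236 + 39/236 → 18/59
merge 13/59 + 55/236 → 107/236
merge 57/236 + 18/59 → 129/236
merge 107/236 + 129/236 → 1
L = 13/59 + 18/59 + 107/236 + 129/236 + 1 = 149/59 ≈ 2.525 bits/symbol.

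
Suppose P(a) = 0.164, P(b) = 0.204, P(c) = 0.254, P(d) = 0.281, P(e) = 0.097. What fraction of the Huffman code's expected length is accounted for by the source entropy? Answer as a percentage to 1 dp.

Entropy H = −Σ p log₂ p ≈ 2.2389 bits.
Huffman merges: 97/1000+41/250→261/1000; 51/250+127/500→229/500; 261/1000+281/1000→271/500; 229/500+271/500→1. L = 2261/1000 ≈ 2.2610.
Efficiency = H/L = 2.2389/2.2610 = 99.0%.

99.0%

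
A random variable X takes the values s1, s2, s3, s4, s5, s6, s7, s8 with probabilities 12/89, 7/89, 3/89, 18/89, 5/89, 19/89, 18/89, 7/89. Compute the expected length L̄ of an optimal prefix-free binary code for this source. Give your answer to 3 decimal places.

2.831 bits/symbol

Repeatedly combine the two least-probable nodes; the expected code length is the sum of the merged weights.
merge 3/89 + 5/89 → 8/89
merge 7/89 + 7/89 → 14/89
merge 8/89 + 12/89 → 20/89
merge 14/89 + 18/89 → 32/89
merge 18/89 + 19/89 → 37/89
merge 20/89 + 32/89 → 52/89
merge 37/89 + 52/89 → 1
L = 8/89 + 14/89 + 20/89 + 32/89 + 37/89 + 52/89 + 1 = 252/89 ≈ 2.831 bits/symbol.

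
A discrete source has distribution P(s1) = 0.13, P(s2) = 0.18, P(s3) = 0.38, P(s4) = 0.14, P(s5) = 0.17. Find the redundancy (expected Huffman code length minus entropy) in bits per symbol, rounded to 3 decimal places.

0.050 bits

Entropy H = −Σ p log₂ p ≈ 2.1901 bits.
Huffman merges: 13/100+7/50→27/100; 17/100+9/50→7/20; 27/100+7/20→31/50; 19/50+31/50→1. L = 56/25 ≈ 2.2400.
L − H = 2.2400 − 2.1901 = 0.050 bits.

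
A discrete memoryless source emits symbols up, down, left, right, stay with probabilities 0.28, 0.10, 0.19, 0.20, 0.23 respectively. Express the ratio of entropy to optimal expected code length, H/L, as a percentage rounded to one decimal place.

98.4%

Entropy H = −Σ p log₂ p ≈ 2.2537 bits.
Huffman merges: 1/10+19/100→29/100; 1/5+23/100→43/100; 7/25+29/100→57/100; 43/100+57/100→1. L = 229/100 ≈ 2.2900.
Efficiency = H/L = 2.2537/2.2900 = 98.4%.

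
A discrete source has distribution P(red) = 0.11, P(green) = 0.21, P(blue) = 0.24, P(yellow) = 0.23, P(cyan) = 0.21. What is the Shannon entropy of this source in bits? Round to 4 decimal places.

H = −Σ pᵢ log₂ pᵢ.
−0.11·log₂(0.11) = 0.3503
−0.21·log₂(0.21) = 0.4728
−0.24·log₂(0.24) = 0.4941
−0.23·log₂(0.23) = 0.4877
−0.21·log₂(0.21) = 0.4728
Sum ≈ 2.2777 → 2.2777 bits.

2.2777 bits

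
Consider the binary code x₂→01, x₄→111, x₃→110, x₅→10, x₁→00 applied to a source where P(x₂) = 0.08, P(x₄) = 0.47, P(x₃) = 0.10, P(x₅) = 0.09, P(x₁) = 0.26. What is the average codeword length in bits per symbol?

2.57 bits/symbol

L̄ = Σ pᵢ·ℓᵢ = 0.08·2 + 0.47·3 + 0.10·3 + 0.09·2 + 0.26·2 = 2.57 bits/symbol.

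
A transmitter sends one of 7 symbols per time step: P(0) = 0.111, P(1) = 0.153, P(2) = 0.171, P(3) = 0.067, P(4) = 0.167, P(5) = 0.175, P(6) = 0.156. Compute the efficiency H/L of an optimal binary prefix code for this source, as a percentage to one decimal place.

Entropy H = −Σ p log₂ p ≈ 2.7528 bits.
Huffman merges: 67/1000+111/1000→89/500; 153/1000+39/250→309/1000; 167/1000+171/1000→169/500; 7/40+89/500→353/1000; 309/1000+169/500→647/1000; 353/1000+647/1000→1. L = 113/40 ≈ 2.8250.
Efficiency = H/L = 2.7528/2.8250 = 97.4%.

97.4%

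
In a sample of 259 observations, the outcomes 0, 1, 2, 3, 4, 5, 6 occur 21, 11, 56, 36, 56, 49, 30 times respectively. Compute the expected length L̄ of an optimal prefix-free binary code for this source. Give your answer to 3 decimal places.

2.691 bits/symbol

Probabilities are the counts divided by 259.
Repeatedly combine the two least-probable nodes; the expected code length is the sum of the merged weights.
merge 11/259 + 3/37 → 32/259
merge 30/259 + 32/259 → 62/259
merge 36/259 + 7/37 → 85/259
merge 8/37 + 8/37 → 16/37
merge 62/259 + 85/259 → 21/37
merge 16/37 + 21/37 → 1
L = 32/259 + 62/259 + 85/259 + 16/37 + 21/37 + 1 = 697/259 ≈ 2.691 bits/symbol.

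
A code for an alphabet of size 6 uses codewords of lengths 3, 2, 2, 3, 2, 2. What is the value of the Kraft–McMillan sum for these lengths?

With common denominator 2^3 = 8: Σ 2^(−ℓᵢ) = 1/8 + 2/8 + 2/8 + 1/8 + 2/8 + 2/8 = 10/8 = 1.25.

1.25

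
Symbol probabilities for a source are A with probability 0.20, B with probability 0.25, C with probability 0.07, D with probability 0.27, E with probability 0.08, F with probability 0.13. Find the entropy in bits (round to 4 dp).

H = −Σ pᵢ log₂ pᵢ.
−0.20·log₂(0.20) = 0.4644
−0.25·log₂(0.25) = 0.5000
−0.07·log₂(0.07) = 0.2686
−0.27·log₂(0.27) = 0.5100
−0.08·log₂(0.08) = 0.2915
−0.13·log₂(0.13) = 0.3826
Sum ≈ 2.4171 → 2.4171 bits.

2.4171 bits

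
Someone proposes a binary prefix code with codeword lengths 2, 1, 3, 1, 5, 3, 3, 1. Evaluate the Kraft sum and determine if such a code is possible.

2.15625; no

With common denominator 2^5 = 32: Σ 2^(−ℓᵢ) = 8/32 + 16/32 + 4/32 + 16/32 + 1/32 + 4/32 + 4/32 + 16/32 = 69/32 = 2.15625.
Kraft's inequality requires Σ ≤ 1; here Σ = 2.15625 > 1, so no such prefix code exists.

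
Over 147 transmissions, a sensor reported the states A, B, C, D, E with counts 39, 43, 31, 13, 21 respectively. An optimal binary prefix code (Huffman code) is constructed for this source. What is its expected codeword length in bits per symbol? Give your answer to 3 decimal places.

Probabilities are the counts divided by 147.
Repeatedly combine the two least-probable nodes; the expected code length is the sum of the merged weights.
merge 13/147 + 1/7 → 34/147
merge 31/147 + 34/147 → 65/147
merge 13/49 + 43/147 → 82/147
merge 65/147 + 82/147 → 1
L = 34/147 + 65/147 + 82/147 + 1 = 328/147 ≈ 2.231 bits/symbol.

2.231 bits/symbol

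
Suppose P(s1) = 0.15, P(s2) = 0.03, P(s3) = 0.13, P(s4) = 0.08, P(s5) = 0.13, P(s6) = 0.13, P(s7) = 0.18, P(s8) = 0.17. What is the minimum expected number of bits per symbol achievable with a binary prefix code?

Repeatedly combine the two least-probable nodes; the expected code length is the sum of the merged weights.
merge 3/100 + 2/25 → 11/100
merge 11/100 + 13/100 → 6/25
merge 13/100 + 13/100 → 13/50
merge 3/20 + 17/100 → 8/25
merge 9/50 + 6/25 → 21/50
merge 13/50 + 8/25 → 29/50
merge 21/50 + 29/50 → 1
L = 11/100 + 6/25 + 13/50 + 8/25 + 21/50 + 29/50 + 1 = 293/100 = 2.93 bits/symbol.

2.93 bits/symbol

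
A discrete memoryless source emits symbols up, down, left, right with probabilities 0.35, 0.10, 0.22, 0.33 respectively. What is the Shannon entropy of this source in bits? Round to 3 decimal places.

1.871 bits

H = −Σ pᵢ log₂ pᵢ.
−0.35·log₂(0.35) = 0.5301
−0.10·log₂(0.10) = 0.3322
−0.22·log₂(0.22) = 0.4806
−0.33·log₂(0.33) = 0.5278
Sum ≈ 1.8707 → 1.871 bits.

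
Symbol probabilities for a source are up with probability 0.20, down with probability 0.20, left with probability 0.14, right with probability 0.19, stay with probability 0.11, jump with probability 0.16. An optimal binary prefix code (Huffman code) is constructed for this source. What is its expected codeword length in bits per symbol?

Repeatedly combine the two least-probable nodes; the expected code length is the sum of the merged weights.
merge 11/100 + 7/50 → 1/4
merge 4/25 + 19/100 → 7/20
merge 1/5 + 1/5 → 2/5
merge 1/4 + 7/20 → 3/5
merge 2/5 + 3/5 → 1
L = 1/4 + 7/20 + 2/5 + 3/5 + 1 = 13/5 = 2.6 bits/symbol.

2.6 bits/symbol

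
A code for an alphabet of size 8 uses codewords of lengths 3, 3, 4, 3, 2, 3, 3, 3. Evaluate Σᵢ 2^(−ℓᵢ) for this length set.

1.0625

With common denominator 2^4 = 16: Σ 2^(−ℓᵢ) = 2/16 + 2/16 + 1/16 + 2/16 + 4/16 + 2/16 + 2/16 + 2/16 = 17/16 = 1.0625.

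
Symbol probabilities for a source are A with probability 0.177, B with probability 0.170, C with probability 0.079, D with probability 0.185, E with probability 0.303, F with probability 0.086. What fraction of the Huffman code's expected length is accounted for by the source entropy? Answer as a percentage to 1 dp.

97.7%

Entropy H = −Σ p log₂ p ≈ 2.4428 bits.
Huffman merges: 79/1000+43/500→33/200; 33/200+17/100→67/200; 177/1000+37/200→181/500; 303/1000+67/200→319/500; 181/500+319/500→1. L = 5/2 ≈ 2.5000.
Efficiency = H/L = 2.4428/2.5000 = 97.7%.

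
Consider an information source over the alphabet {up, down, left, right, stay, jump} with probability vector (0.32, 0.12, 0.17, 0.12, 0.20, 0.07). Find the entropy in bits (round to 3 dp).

H = −Σ pᵢ log₂ pᵢ.
−0.32·log₂(0.32) = 0.5260
−0.12·log₂(0.12) = 0.3671
−0.17·log₂(0.17) = 0.4346
−0.12·log₂(0.12) = 0.3671
−0.20·log₂(0.20) = 0.4644
−0.07·log₂(0.07) = 0.2686
Sum ≈ 2.4277 → 2.428 bits.

2.428 bits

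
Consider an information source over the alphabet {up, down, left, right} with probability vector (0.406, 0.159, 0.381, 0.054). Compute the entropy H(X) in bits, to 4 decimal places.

1.7076 bits

H = −Σ pᵢ log₂ pᵢ.
−0.406·log₂(0.406) = 0.5280
−0.159·log₂(0.159) = 0.4218
−0.381·log₂(0.381) = 0.5304
−0.054·log₂(0.054) = 0.2274
Sum ≈ 1.7076 → 1.7076 bits.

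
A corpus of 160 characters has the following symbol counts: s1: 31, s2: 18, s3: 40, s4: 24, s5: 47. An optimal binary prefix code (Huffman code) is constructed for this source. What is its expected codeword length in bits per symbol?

Probabilities are the counts divided by 160.
Repeatedly combine the two least-probable nodes; the expected code length is the sum of the merged weights.
merge 9/80 + 3/20 → 21/80
merge 31/160 + 1/4 → 71/160
merge 21/80 + 47/160 → 89/160
merge 71/160 + 89/160 → 1
L = 21/80 + 71/160 + 89/160 + 1 = 181/80 = 2.2625 bits/symbol.

2.2625 bits/symbol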